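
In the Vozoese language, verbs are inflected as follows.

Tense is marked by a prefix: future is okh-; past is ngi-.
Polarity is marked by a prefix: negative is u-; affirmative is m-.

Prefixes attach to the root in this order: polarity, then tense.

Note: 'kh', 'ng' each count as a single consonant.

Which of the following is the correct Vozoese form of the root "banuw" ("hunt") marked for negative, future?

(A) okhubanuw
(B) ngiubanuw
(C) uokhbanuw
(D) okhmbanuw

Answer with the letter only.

A

Attach polarity negative u- → ubanuw.
Attach tense future okh- → okhubanuw.
So the correct form is okhubanuw, option (A).
(D) okhmbanuw is wrong: it uses affirmative instead of negative for polarity.
(C) uokhbanuw is wrong: it has the affixes in the wrong order.
(B) ngiubanuw is wrong: it uses past instead of future for tense.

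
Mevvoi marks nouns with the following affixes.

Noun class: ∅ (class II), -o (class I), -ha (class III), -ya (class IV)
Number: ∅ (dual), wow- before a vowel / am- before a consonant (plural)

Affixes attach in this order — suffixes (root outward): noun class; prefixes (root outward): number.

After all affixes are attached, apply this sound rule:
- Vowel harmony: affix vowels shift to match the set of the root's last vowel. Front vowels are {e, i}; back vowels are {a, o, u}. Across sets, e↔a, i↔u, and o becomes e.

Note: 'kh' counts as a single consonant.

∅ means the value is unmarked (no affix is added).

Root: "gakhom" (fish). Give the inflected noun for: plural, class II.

amgakhom

noun class = class II: zero marking, form stays gakhom.
Attach number plural am- (before consonant 'g') → amgakhom.
Vowel harmony: no change.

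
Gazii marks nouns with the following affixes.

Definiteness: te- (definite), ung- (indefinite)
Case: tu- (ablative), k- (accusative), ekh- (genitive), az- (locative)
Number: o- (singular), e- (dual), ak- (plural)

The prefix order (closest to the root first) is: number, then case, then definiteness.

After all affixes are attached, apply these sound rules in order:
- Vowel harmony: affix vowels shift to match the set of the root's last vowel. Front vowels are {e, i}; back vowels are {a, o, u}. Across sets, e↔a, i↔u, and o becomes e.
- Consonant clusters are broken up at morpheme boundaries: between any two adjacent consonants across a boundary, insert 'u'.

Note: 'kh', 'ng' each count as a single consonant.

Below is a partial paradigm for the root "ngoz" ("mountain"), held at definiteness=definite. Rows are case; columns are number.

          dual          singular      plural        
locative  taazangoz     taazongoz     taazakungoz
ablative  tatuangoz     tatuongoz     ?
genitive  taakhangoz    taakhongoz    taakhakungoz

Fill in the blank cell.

tatuakungoz

Attach number plural ak- → akngoz.
Attach case ablative tu- → tuakngoz.
Attach definiteness definite te- → tetuakngoz.
Apply vowel harmony: tetuakngoz → tatuakngoz.
Apply epenthesis: tatuakngoz → tatuakungoz.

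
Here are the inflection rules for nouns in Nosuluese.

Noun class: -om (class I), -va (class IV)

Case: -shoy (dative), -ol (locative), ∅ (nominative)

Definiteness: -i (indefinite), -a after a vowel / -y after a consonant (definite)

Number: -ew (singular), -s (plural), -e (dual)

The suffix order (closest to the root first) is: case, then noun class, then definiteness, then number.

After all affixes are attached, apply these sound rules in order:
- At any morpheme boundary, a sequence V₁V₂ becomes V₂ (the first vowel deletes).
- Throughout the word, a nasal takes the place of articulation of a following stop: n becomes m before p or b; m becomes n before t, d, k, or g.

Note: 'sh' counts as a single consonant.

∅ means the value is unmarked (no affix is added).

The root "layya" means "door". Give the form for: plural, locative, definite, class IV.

Attach case locative -ol → layyaol.
Attach noun class class IV -va → layyaolva.
Attach definiteness definite -a (after vowel 'a') → layyaolvaa.
Attach number plural -s → layyaolvaas.
Apply vowel deletion: layyaolvaas → layyolvas.
Nasal assimilation: no change.

layyolvas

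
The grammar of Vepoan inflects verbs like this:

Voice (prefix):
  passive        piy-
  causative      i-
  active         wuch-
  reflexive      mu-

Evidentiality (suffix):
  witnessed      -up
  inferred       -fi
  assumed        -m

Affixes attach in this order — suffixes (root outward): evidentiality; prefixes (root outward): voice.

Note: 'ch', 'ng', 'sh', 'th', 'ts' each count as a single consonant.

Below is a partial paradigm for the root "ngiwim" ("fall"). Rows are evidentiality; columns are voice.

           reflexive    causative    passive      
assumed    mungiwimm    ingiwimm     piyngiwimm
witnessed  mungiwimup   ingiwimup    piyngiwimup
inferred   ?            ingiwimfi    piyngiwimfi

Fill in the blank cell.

Attach evidentiality inferred -fi → ngiwimfi.
Attach voice reflexive mu- → mungiwimfi.

mungiwimfi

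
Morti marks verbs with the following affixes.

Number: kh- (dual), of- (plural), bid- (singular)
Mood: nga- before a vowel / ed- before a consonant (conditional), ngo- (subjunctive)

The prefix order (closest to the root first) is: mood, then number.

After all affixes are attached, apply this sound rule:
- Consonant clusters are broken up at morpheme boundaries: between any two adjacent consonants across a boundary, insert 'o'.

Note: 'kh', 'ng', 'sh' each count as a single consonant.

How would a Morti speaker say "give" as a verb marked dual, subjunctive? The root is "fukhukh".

Attach mood subjunctive ngo- → ngofukhukh.
Attach number dual kh- → khngofukhukh.
Apply epenthesis: khngofukhukh → khongofukhukh.

khongofukhukh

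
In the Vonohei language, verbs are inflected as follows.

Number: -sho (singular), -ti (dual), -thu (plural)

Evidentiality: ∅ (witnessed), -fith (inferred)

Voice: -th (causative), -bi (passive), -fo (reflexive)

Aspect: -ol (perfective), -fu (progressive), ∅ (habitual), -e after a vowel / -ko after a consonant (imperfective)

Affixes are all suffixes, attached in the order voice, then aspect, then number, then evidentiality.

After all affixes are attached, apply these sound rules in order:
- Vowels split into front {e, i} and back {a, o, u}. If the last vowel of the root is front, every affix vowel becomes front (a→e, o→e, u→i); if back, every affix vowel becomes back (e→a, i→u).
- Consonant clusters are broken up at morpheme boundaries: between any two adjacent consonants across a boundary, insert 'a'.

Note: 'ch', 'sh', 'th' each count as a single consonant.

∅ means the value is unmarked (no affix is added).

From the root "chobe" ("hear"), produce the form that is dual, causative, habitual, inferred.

Attach voice causative -th → chobeth.
aspect = habitual: zero marking, form stays chobeth.
Attach number dual -ti → chobethti.
Attach evidentiality inferred -fith → chobethtifith.
Vowel harmony: no change.
Apply epenthesis: chobethtifith → chobethatifith.

chobethatifith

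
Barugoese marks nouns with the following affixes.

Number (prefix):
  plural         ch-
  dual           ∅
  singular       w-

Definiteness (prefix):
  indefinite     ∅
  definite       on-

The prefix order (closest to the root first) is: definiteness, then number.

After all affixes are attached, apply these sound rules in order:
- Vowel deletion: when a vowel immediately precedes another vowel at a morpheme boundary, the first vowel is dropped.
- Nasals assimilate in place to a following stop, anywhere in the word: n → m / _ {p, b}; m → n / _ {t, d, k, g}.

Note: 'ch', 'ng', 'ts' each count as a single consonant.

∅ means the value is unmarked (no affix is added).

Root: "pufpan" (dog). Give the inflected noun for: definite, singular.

Attach definiteness definite on- → onpufpan.
Attach number singular w- → wonpufpan.
Vowel deletion: no change.
Apply nasal assimilation: wonpufpan → wompufpan.

wompufpan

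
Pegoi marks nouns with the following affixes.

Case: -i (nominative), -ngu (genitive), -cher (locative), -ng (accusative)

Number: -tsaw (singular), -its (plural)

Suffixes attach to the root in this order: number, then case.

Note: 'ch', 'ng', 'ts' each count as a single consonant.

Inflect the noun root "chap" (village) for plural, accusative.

Attach number plural -its → chapits.
Attach case accusative -ng → chapitsng.

chapitsng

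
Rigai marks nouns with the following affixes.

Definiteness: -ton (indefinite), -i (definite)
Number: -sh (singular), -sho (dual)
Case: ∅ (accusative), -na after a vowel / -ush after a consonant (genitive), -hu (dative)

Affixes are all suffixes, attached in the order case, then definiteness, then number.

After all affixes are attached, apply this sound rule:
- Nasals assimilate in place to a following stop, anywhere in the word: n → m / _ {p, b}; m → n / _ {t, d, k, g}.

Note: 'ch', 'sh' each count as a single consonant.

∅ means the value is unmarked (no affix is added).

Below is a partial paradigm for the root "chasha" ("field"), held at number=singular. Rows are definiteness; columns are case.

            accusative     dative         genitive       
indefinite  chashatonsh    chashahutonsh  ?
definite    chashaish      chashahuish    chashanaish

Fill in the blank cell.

chashanatonsh

Attach case genitive -na (after vowel 'a') → chashana.
Attach definiteness indefinite -ton → chashanaton.
Attach number singular -sh → chashanatonsh.
Nasal assimilation: no change.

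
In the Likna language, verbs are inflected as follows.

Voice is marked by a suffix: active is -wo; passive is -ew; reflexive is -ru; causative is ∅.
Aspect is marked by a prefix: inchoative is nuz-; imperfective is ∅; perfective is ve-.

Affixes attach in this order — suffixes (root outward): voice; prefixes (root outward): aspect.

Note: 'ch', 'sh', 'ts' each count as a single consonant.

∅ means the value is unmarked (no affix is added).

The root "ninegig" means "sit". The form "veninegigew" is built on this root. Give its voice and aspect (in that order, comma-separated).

passive, perfective

Segment: ve-ninegig-ew.
voice: -ew → passive.
aspect: ve- → perfective.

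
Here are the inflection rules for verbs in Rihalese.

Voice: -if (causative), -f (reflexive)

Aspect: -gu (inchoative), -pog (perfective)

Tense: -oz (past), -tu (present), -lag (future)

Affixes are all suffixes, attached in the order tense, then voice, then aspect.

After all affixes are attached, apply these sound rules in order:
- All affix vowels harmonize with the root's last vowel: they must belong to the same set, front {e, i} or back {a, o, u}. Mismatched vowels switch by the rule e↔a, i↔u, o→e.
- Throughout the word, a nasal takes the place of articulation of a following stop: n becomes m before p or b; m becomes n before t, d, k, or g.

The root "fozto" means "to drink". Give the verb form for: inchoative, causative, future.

Attach tense future -lag → foztolag.
Attach voice causative -if → foztolagif.
Attach aspect inchoative -gu → foztolagifgu.
Apply vowel harmony: foztolagifgu → foztolagufgu.
Nasal assimilation: no change.

foztolagufgu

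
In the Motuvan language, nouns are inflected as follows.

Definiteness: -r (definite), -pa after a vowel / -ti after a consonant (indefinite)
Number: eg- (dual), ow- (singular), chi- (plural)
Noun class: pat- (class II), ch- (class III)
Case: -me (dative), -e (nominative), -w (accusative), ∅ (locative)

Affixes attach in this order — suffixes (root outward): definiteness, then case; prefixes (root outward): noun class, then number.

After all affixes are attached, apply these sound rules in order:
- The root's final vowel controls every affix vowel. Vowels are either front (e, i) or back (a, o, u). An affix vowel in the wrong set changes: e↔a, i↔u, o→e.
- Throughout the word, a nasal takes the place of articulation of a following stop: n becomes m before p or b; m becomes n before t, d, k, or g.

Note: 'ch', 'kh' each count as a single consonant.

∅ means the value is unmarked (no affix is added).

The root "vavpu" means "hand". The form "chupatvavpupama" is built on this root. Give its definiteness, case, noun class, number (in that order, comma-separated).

indefinite, dative, class II, plural

Segment: chi-pat-vavpu-pa-me.
definiteness: -pa/ti → indefinite.
case: -me → dative.
noun class: pat- → class II.
number: chi- → plural.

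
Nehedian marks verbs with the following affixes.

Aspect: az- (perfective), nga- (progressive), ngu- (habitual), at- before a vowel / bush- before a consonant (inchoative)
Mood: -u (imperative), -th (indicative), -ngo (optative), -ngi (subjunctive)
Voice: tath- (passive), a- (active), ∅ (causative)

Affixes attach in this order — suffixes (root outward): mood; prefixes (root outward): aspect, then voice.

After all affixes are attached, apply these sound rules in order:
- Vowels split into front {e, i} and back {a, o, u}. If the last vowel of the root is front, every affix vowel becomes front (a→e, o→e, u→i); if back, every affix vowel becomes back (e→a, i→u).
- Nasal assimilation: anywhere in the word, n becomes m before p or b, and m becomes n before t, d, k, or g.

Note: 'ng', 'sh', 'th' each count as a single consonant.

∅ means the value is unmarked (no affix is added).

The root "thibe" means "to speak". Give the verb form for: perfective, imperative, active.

eezthibei

Attach mood imperative -u → thibeu.
Attach aspect perfective az- → azthibeu.
Attach voice active a- → aazthibeu.
Apply vowel harmony: aazthibeu → eezthibei.
Nasal assimilation: no change.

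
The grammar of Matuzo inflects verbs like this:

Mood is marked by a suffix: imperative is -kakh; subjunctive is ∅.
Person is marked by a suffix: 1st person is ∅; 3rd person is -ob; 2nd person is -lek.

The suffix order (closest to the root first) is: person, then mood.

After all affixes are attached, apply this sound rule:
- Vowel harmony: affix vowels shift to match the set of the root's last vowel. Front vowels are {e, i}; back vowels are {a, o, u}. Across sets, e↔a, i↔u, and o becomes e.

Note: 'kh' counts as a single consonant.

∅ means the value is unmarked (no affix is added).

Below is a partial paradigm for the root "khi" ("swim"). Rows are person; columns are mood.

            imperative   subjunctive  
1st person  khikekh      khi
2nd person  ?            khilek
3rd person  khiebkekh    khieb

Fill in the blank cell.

khilekkekh

Attach person 2nd person -lek → khilek.
Attach mood imperative -kakh → khilekkakh.
Apply vowel harmony: khilekkakh → khilekkekh.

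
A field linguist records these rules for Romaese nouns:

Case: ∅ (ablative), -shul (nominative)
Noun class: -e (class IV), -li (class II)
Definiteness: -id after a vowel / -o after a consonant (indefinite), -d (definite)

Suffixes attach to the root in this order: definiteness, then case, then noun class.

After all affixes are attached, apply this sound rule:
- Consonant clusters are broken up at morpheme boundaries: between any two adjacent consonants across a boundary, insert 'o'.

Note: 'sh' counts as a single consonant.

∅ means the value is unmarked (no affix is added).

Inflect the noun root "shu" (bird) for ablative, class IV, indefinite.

Attach definiteness indefinite -id (after vowel 'u') → shuid.
case = ablative: zero marking, form stays shuid.
Attach noun class class IV -e → shuide.
Epenthesis: no change.

shuide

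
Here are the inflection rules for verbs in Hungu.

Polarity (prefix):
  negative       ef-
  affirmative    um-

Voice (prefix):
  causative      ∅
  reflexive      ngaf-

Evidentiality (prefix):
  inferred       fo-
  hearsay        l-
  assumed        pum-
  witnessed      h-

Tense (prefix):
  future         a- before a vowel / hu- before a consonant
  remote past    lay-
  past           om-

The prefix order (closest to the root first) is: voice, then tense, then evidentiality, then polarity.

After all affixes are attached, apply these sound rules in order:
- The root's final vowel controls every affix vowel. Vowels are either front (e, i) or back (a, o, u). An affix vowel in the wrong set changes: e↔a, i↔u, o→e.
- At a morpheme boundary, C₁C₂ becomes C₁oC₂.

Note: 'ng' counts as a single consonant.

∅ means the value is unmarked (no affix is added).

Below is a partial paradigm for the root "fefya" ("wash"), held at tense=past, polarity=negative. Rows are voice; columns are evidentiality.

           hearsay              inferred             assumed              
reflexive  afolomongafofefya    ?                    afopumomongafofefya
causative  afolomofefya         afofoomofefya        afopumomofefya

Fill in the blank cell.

afofoomongafofefya

Attach voice reflexive ngaf- → ngaffefya.
Attach tense past om- → omngaffefya.
Attach evidentiality inferred fo- → foomngaffefya.
Attach polarity negative ef- → effoomngaffefya.
Apply vowel harmony: effoomngaffefya → affoomngaffefya.
Apply epenthesis: affoomngaffefya → afofoomongafofefya.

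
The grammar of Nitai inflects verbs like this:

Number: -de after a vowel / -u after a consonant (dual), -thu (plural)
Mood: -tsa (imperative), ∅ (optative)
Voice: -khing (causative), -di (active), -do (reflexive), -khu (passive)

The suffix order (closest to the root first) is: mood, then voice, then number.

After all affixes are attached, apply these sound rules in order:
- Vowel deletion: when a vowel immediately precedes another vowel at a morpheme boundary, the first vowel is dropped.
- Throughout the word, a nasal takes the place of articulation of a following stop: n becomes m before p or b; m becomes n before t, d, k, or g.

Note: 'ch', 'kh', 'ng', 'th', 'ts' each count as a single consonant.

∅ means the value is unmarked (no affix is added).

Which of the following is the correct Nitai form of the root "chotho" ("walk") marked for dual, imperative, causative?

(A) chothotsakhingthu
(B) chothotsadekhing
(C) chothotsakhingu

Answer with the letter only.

Attach mood imperative -tsa → chothotsa.
Attach voice causative -khing → chothotsakhing.
Attach number dual -u (after consonant 'ng') → chothotsakhingu.
Vowel deletion: no change.
Nasal assimilation: no change.
So the correct form is chothotsakhingu, option (C).
(A) chothotsakhingthu is wrong: it uses plural instead of dual for number.
(B) chothotsadekhing is wrong: it has the affixes in the wrong order.

C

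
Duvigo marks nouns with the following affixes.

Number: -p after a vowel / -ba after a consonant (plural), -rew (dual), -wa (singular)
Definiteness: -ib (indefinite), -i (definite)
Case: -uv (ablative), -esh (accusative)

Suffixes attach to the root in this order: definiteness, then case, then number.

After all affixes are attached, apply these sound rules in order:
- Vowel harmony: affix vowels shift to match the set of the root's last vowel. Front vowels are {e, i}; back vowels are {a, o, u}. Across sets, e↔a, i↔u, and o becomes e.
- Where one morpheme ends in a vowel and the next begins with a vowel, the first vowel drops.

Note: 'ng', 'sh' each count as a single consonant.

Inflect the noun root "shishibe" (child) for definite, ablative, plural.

Attach definiteness definite -i → shishibei.
Attach case ablative -uv → shishibeiuv.
Attach number plural -ba (after consonant 'v') → shishibeiuvba.
Apply vowel harmony: shishibeiuvba → shishibeiivbe.
Apply vowel deletion: shishibeiivbe → shishibivbe.

shishibivbe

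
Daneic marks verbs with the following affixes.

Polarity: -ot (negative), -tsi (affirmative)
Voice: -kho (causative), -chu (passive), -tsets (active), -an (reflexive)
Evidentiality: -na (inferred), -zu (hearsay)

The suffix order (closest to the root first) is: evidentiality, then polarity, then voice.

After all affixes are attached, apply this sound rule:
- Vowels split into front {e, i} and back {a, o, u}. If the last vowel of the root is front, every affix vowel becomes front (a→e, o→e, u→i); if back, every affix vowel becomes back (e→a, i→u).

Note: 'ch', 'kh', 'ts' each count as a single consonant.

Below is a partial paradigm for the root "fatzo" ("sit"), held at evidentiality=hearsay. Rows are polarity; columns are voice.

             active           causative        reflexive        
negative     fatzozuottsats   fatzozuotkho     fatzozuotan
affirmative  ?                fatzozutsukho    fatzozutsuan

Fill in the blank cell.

fatzozutsutsats

Attach evidentiality hearsay -zu → fatzozu.
Attach polarity affirmative -tsi → fatzozutsi.
Attach voice active -tsets → fatzozutsitsets.
Apply vowel harmony: fatzozutsitsets → fatzozutsutsats.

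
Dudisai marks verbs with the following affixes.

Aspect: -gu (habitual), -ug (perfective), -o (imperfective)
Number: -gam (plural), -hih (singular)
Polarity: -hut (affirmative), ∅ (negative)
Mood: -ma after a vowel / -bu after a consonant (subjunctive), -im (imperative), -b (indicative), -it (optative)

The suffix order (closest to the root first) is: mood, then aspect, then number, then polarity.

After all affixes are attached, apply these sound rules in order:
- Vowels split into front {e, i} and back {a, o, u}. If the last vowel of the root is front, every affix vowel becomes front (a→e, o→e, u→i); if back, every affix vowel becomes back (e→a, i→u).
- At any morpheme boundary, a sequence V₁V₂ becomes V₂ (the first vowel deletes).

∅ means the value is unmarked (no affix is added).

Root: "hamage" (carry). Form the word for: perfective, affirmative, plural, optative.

Attach mood optative -it → hamageit.
Attach aspect perfective -ug → hamageitug.
Attach number plural -gam → hamageituggam.
Attach polarity affirmative -hut → hamageituggamhut.
Apply vowel harmony: hamageituggamhut → hamageitiggemhit.
Apply vowel deletion: hamageitiggemhit → hamagitiggemhit.

hamagitiggemhit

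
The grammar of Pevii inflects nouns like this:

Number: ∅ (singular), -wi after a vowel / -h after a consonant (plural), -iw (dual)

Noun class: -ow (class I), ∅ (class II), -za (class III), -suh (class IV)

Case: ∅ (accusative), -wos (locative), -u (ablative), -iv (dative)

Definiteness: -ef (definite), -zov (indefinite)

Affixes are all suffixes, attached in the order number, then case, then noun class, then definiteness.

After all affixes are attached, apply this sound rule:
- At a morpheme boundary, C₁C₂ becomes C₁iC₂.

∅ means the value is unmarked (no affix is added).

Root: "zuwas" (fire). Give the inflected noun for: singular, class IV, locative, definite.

zuwasiwosisuhef

number = singular: zero marking, form stays zuwas.
Attach case locative -wos → zuwaswos.
Attach noun class class IV -suh → zuwaswossuh.
Attach definiteness definite -ef → zuwaswossuhef.
Apply epenthesis: zuwaswossuhef → zuwasiwosisuhef.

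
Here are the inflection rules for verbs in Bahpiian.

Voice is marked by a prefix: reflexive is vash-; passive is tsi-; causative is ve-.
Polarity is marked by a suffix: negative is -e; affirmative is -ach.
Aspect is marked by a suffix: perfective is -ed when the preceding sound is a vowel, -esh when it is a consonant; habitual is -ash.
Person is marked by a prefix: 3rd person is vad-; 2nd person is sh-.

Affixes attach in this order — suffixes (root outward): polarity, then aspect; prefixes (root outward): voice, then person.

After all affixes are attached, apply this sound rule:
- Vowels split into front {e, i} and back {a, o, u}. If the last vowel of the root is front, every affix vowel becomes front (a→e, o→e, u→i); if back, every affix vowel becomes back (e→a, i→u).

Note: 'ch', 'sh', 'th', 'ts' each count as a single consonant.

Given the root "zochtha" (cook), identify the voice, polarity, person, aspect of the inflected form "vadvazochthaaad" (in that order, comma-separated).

causative, negative, 3rd person, perfective

Segment: vad-ve-zochtha-e-ed.
voice: ve- → causative.
polarity: -e → negative.
person: vad- → 3rd person.
aspect: -ed/esh → perfective.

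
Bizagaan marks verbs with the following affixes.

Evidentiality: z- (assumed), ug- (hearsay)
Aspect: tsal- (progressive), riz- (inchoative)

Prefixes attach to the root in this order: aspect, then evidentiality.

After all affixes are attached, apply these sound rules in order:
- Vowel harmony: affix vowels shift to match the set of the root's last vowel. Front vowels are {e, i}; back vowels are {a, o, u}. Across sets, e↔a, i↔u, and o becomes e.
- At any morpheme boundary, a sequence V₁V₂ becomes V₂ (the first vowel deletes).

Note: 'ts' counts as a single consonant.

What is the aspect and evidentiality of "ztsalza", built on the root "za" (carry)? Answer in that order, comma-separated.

progressive, assumed

Segment: z-tsal-za.
aspect: tsal- → progressive.
evidentiality: z- → assumed.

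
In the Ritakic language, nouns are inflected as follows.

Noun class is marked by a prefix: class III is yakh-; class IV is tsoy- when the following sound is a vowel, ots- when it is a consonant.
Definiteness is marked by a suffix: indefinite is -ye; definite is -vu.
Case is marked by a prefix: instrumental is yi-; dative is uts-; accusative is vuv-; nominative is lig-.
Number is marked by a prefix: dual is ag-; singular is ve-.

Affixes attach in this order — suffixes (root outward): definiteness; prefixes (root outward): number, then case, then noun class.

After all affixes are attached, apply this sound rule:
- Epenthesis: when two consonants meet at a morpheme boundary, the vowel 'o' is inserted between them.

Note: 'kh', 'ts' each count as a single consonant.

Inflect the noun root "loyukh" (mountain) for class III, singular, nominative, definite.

yakholigoveloyukhovu

Attach number singular ve- → veloyukh.
Attach case nominative lig- → ligveloyukh.
Attach definiteness definite -vu → ligveloyukhvu.
Attach noun class class III yakh- → yakhligveloyukhvu.
Apply epenthesis: yakhligveloyukhvu → yakholigoveloyukhovu.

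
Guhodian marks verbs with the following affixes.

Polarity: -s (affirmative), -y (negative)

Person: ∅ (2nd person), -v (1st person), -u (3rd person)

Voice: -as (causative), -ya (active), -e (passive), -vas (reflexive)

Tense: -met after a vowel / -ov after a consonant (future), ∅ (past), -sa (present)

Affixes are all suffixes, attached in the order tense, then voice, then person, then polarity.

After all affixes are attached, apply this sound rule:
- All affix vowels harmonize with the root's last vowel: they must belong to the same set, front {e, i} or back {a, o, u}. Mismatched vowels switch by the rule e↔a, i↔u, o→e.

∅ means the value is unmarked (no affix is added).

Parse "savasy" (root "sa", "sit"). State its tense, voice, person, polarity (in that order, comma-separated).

Segment: sa-vas-y.
tense: ∅ → past.
voice: -vas → reflexive.
person: ∅ → 2nd person.
polarity: -y → negative.

past, reflexive, 2nd person, negative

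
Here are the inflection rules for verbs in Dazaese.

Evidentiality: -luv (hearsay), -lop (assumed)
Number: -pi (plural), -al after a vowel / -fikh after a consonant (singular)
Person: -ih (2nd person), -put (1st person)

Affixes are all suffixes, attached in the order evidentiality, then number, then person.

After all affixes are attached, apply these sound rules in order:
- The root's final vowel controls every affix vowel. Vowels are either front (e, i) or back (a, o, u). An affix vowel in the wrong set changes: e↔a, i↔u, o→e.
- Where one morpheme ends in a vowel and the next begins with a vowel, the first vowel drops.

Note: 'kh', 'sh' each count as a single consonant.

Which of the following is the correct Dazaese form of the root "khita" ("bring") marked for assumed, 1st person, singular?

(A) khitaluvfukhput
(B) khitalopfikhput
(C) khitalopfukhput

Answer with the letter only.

C

Attach evidentiality assumed -lop → khitalop.
Attach number singular -fikh (after consonant 'p') → khitalopfikh.
Attach person 1st person -put → khitalopfikhput.
Apply vowel harmony: khitalopfikhput → khitalopfukhput.
Vowel deletion: no change.
So the correct form is khitalopfukhput, option (C).
(B) khitalopfikhput is wrong: it fails to apply the sound rule(s).
(A) khitaluvfukhput is wrong: it uses hearsay instead of assumed for evidentiality.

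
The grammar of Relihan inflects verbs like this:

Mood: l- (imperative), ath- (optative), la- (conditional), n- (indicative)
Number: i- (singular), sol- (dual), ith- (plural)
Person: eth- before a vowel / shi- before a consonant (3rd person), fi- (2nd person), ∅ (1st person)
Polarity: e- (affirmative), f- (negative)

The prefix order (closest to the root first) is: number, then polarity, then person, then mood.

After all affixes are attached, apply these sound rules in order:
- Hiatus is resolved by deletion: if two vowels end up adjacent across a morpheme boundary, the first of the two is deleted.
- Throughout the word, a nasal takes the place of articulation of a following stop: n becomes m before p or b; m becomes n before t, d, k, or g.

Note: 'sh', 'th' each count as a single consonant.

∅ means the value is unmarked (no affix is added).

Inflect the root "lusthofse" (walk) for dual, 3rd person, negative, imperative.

lshifsollusthofse

Attach number dual sol- → sollusthofse.
Attach polarity negative f- → fsollusthofse.
Attach person 3rd person shi- (before consonant 'f') → shifsollusthofse.
Attach mood imperative l- → lshifsollusthofse.
Vowel deletion: no change.
Nasal assimilation: no change.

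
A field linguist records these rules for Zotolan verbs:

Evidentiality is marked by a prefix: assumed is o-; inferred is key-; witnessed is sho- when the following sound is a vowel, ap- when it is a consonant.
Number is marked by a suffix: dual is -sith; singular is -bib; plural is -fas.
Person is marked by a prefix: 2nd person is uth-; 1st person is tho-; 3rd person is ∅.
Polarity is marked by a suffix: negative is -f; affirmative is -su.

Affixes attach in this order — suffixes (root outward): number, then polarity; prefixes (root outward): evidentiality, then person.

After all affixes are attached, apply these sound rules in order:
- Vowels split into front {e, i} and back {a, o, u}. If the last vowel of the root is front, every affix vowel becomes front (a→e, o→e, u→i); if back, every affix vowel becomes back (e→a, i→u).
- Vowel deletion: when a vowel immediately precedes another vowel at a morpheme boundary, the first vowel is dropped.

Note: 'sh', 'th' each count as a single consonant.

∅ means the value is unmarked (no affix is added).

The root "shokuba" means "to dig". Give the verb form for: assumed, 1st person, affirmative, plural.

Attach evidentiality assumed o- → oshokuba.
Attach person 1st person tho- → thooshokuba.
Attach number plural -fas → thooshokubafas.
Attach polarity affirmative -su → thooshokubafassu.
Vowel harmony: no change.
Apply vowel deletion: thooshokubafassu → thoshokubafassu.

thoshokubafassu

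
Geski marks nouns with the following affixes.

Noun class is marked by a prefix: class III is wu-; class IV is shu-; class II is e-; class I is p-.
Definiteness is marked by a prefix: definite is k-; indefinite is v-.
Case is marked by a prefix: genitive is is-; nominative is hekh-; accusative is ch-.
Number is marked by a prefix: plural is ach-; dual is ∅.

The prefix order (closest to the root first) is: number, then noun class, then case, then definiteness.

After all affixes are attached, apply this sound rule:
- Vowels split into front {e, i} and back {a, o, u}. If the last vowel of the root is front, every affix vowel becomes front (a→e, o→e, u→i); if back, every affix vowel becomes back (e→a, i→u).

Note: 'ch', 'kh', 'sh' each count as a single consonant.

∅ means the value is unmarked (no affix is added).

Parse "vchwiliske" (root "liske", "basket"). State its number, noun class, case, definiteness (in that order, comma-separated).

Segment: v-ch-wu-liske.
number: ∅ → dual.
noun class: wu- → class III.
case: ch- → accusative.
definiteness: v- → indefinite.

dual, class III, accusative, indefinite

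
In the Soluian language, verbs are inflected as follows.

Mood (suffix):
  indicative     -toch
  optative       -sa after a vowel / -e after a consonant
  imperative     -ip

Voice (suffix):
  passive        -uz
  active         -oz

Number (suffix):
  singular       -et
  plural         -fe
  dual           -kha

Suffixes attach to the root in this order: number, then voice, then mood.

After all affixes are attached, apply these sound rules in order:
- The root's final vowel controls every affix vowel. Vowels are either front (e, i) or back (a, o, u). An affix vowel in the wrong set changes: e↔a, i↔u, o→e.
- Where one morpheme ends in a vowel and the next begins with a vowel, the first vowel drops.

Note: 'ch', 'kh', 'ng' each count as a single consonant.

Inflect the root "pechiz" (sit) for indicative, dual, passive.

Attach number dual -kha → pechizkha.
Attach voice passive -uz → pechizkhauz.
Attach mood indicative -toch → pechizkhauztoch.
Apply vowel harmony: pechizkhauztoch → pechizkheiztech.
Apply vowel deletion: pechizkheiztech → pechizkhiztech.

pechizkhiztech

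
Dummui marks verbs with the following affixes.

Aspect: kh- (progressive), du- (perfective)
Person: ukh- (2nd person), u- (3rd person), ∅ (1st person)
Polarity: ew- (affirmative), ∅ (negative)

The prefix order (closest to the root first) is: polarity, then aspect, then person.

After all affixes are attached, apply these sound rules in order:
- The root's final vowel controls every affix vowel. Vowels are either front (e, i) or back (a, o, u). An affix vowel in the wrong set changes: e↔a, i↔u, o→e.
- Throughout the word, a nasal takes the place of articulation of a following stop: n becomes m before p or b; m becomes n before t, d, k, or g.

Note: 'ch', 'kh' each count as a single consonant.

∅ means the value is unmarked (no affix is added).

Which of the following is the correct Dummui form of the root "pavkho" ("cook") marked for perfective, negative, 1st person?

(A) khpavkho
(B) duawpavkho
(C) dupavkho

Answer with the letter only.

polarity = negative: zero marking, form stays pavkho.
Attach aspect perfective du- → dupavkho.
person = 1st person: zero marking, form stays dupavkho.
Vowel harmony: no change.
Nasal assimilation: no change.
So the correct form is dupavkho, option (C).
(A) khpavkho is wrong: it uses progressive instead of perfective for aspect.
(B) duawpavkho is wrong: it uses affirmative instead of negative for polarity.

C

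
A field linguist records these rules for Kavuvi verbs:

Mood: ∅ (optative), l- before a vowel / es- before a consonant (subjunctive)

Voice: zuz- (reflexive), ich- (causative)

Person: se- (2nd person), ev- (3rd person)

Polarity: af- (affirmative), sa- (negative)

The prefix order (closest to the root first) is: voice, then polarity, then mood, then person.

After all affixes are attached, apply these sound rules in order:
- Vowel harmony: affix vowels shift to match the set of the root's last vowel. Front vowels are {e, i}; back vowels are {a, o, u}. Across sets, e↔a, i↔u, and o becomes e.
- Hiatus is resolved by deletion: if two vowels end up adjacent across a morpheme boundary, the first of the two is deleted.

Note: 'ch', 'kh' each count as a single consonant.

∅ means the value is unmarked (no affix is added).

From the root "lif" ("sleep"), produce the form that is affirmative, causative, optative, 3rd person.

evefichlif

Attach voice causative ich- → ichlif.
Attach polarity affirmative af- → afichlif.
mood = optative: zero marking, form stays afichlif.
Attach person 3rd person ev- → evafichlif.
Apply vowel harmony: evafichlif → evefichlif.
Vowel deletion: no change.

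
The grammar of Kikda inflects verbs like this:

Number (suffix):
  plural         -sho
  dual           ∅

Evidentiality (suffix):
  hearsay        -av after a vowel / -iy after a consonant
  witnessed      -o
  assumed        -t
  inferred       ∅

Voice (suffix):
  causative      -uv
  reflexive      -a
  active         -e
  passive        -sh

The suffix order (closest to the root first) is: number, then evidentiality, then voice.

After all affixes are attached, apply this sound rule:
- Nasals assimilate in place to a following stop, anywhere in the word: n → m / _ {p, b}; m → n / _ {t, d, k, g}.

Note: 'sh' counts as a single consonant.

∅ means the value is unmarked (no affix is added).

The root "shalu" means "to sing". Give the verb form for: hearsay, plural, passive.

shalushoavsh

Attach number plural -sho → shalusho.
Attach evidentiality hearsay -av (after vowel 'o') → shalushoav.
Attach voice passive -sh → shalushoavsh.
Nasal assimilation: no change.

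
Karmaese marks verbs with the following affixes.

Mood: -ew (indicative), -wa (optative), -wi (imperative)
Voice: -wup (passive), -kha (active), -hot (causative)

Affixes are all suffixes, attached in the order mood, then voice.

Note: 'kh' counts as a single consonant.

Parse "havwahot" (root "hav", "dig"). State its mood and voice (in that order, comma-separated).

optative, causative

Segment: hav-wa-hot.
mood: -wa → optative.
voice: -hot → causative.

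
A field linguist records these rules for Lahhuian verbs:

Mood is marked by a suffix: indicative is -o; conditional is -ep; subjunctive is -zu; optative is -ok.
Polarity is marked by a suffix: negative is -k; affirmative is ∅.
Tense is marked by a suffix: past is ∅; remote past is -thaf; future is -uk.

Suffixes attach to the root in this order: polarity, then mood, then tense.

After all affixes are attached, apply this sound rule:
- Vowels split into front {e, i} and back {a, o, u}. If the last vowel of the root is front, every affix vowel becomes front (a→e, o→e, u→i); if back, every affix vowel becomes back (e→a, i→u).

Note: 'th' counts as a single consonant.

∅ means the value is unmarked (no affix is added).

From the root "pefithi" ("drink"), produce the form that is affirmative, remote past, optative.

polarity = affirmative: zero marking, form stays pefithi.
Attach mood optative -ok → pefithiok.
Attach tense remote past -thaf → pefithiokthaf.
Apply vowel harmony: pefithiokthaf → pefithiekthef.

pefithiekthef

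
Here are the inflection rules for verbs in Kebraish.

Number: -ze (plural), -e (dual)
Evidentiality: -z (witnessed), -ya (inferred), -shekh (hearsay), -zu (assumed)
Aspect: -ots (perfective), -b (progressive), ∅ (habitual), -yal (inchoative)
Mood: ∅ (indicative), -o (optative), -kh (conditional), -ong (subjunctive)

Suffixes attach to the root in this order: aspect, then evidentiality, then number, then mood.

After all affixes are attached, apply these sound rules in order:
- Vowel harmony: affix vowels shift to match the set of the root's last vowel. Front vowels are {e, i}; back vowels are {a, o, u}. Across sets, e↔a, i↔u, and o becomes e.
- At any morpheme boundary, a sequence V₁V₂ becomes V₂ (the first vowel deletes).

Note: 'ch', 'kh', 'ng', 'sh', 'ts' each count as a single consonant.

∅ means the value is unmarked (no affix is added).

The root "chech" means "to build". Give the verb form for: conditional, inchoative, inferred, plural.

Attach aspect inchoative -yal → chechyal.
Attach evidentiality inferred -ya → chechyalya.
Attach number plural -ze → chechyalyaze.
Attach mood conditional -kh → chechyalyazekh.
Apply vowel harmony: chechyalyazekh → chechyelyezekh.
Vowel deletion: no change.

chechyelyezekh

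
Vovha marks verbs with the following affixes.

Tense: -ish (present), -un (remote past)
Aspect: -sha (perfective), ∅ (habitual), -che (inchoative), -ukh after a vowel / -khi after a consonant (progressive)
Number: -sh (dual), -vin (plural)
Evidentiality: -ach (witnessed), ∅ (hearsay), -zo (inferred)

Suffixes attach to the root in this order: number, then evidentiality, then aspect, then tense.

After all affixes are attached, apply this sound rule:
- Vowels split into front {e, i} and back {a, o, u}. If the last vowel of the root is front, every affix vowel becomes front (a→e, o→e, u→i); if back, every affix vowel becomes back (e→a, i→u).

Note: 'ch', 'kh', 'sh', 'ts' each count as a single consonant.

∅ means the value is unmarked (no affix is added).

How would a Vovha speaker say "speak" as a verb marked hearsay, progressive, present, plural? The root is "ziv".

zivvinkhiish

Attach number plural -vin → zivvin.
evidentiality = hearsay: zero marking, form stays zivvin.
Attach aspect progressive -khi (after consonant 'n') → zivvinkhi.
Attach tense present -ish → zivvinkhiish.
Vowel harmony: no change.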